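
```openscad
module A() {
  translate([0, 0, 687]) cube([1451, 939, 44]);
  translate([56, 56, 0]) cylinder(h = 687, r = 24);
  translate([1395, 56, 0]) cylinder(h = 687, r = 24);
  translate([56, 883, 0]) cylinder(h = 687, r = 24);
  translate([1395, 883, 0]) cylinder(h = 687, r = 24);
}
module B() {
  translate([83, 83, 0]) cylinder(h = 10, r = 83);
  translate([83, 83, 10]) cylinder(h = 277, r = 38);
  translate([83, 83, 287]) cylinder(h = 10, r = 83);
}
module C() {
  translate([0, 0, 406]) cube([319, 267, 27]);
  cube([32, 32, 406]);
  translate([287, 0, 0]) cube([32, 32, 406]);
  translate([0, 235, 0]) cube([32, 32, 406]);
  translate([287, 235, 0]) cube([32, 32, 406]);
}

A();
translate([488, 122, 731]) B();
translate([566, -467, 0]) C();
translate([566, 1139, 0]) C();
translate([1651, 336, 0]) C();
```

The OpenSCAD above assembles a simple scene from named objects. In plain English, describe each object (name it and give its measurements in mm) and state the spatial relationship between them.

A is a rectangular dining table. The top is 1451×939×44 mm with its upper surface at z = 731 mm. It stands on four round legs of 48 mm diameter, each leg's bounding box inset 32 mm from the nearest pair of top edges, running from the floor to the underside of the top.

B is a spool: two coaxial disc flanges of radius 83 mm and thickness 10 mm, joined by a core cylinder of radius 38 mm and height 277 mm. The lower flange rests on z = 0 and the three cylinders share a vertical axis.

C is a four-legged stool. The seat is a 319×267×27 mm slab whose top surface is at z = 433 mm; four square legs, each 32×32 mm in cross-section, run from the floor (z = 0) to the underside of the seat, each flush with a corner of the seat.

The spool is on top of the table. Three stools sit around the table at the −y, +y, +x sides.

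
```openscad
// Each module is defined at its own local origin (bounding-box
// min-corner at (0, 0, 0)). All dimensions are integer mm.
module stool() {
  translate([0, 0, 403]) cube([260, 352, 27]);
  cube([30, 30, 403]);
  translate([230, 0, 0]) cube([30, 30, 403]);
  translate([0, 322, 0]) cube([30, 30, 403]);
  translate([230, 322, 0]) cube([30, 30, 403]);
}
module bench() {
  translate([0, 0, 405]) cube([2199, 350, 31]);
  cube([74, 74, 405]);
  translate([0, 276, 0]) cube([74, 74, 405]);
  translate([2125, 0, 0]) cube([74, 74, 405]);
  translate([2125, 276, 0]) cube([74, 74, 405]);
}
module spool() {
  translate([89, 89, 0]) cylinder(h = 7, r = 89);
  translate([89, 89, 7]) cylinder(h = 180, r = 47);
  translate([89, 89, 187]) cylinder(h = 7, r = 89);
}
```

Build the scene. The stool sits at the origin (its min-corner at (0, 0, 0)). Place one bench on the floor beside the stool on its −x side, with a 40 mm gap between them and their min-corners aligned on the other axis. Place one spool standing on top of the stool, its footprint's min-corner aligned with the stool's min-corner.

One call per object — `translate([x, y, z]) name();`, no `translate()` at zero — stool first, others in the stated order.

stool();
translate([-2239, 0, 0]) bench();
translate([0, 0, 430]) spool();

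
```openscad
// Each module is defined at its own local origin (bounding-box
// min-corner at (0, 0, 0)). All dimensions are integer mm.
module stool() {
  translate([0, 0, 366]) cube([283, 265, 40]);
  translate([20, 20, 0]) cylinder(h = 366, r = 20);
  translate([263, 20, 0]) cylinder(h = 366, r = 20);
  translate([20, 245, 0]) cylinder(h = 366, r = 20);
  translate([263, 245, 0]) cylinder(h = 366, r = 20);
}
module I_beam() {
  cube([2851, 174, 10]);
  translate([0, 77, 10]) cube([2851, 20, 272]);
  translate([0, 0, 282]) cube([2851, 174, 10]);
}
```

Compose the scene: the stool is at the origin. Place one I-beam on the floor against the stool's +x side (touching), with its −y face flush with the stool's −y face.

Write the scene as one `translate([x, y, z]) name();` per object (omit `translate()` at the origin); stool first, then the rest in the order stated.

stool();
translate([283, 0, 0]) I_beam();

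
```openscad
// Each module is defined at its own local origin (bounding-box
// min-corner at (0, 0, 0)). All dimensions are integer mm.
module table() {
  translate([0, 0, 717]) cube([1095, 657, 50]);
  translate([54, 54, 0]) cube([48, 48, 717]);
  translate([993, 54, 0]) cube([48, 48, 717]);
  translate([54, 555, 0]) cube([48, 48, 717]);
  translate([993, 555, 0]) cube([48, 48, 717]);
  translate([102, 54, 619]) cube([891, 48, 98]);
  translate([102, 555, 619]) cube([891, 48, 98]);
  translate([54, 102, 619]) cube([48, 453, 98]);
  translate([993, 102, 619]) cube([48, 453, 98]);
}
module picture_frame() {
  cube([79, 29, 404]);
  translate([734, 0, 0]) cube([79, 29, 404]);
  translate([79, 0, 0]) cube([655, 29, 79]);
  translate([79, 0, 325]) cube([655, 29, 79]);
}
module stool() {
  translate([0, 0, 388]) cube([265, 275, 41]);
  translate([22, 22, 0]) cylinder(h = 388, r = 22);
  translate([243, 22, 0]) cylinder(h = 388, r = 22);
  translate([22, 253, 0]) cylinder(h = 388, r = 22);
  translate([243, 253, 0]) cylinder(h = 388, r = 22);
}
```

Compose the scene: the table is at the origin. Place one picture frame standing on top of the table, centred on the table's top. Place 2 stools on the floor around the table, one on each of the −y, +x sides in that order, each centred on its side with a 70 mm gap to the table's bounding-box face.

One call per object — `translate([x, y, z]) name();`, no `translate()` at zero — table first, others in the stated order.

table();
translate([141, 314, 767]) picture_frame();
translate([415, -345, 0]) stool();
translate([1165, 191, 0]) stool();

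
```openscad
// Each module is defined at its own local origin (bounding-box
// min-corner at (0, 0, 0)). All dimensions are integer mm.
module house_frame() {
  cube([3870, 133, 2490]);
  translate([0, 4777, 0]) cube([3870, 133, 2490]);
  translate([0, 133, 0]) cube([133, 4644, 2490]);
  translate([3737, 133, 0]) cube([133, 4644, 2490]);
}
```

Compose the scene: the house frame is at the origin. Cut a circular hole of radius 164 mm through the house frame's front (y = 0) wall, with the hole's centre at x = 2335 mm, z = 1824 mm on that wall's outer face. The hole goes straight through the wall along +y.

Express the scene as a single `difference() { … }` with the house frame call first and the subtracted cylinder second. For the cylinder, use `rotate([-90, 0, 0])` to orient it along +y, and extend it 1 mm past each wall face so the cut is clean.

difference() {
  house_frame();
  translate([2335, -1, 1824]) rotate([-90, 0, 0]) cylinder(h = 135, r = 164);
}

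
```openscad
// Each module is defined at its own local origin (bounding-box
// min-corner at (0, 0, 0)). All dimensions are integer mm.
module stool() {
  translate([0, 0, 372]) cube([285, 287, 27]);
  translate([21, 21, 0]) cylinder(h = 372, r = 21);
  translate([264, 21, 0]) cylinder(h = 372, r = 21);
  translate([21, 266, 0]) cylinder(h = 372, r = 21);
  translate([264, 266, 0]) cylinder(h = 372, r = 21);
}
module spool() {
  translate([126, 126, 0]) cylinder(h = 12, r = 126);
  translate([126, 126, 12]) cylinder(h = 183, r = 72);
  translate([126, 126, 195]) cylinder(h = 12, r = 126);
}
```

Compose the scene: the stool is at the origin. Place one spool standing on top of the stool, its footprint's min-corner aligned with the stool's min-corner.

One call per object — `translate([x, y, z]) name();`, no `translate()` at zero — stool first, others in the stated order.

stool();
translate([0, 0, 399]) spool();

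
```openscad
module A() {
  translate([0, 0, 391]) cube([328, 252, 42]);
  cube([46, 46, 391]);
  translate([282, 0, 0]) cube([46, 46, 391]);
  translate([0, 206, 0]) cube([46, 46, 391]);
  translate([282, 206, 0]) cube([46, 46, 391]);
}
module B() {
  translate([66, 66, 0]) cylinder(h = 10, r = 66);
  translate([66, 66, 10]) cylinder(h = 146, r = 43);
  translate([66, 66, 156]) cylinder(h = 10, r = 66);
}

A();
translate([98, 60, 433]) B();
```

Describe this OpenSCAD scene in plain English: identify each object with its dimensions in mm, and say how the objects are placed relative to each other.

A is a four-legged stool. The seat is a 328×252×42 mm slab whose top surface is at z = 433 mm; four square legs, each 46×46 mm in cross-section, run from the floor (z = 0) to the underside of the seat, each flush with a corner of the seat.

B is a spool: two coaxial disc flanges of radius 66 mm and thickness 10 mm, joined by a core cylinder of radius 43 mm and height 146 mm. The lower flange rests on z = 0 and the three cylinders share a vertical axis.

The spool is on top of the stool, centred.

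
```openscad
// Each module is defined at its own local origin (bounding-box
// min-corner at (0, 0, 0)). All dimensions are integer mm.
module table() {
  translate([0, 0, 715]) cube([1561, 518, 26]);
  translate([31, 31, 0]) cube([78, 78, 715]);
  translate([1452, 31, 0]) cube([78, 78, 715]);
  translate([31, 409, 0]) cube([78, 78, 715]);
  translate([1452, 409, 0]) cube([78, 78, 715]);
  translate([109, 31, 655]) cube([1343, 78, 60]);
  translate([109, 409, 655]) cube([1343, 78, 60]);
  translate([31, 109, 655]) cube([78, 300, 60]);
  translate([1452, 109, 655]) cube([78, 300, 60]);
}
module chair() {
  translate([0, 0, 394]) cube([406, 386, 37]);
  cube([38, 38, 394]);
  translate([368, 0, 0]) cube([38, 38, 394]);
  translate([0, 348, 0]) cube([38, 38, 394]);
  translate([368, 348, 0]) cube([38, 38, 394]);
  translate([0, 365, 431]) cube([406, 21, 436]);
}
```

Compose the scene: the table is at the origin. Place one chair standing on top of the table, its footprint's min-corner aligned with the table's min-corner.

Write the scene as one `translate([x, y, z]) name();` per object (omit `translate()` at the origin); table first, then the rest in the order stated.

table();
translate([0, 0, 741]) chair();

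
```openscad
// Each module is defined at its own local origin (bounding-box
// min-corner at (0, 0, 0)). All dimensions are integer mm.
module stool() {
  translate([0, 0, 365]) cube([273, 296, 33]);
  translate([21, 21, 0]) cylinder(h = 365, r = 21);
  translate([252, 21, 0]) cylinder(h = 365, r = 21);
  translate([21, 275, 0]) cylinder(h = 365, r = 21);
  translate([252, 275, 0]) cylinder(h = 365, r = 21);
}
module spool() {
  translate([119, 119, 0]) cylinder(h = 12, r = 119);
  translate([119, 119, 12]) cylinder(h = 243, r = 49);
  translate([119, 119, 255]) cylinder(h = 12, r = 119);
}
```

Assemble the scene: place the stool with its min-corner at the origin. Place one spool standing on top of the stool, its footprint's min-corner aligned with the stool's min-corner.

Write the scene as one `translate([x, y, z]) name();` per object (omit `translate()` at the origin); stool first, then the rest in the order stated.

stool();
translate([0, 0, 398]) spool();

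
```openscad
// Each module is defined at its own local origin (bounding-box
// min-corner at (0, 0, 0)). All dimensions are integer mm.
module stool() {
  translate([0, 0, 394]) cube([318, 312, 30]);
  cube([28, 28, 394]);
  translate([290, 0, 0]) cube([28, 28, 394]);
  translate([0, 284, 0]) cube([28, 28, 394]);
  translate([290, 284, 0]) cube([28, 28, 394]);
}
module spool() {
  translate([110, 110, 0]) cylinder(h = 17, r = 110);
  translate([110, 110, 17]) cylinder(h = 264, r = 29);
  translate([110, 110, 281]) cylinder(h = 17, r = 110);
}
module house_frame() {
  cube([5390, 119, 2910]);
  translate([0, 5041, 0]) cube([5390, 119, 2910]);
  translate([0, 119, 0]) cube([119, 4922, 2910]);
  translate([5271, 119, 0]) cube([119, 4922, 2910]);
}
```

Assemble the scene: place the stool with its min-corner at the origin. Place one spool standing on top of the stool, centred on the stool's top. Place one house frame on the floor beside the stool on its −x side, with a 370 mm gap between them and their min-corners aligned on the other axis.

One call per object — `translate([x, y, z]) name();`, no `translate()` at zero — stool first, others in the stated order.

stool();
translate([49, 46, 424]) spool();
translate([-5760, 0, 0]) house_frame();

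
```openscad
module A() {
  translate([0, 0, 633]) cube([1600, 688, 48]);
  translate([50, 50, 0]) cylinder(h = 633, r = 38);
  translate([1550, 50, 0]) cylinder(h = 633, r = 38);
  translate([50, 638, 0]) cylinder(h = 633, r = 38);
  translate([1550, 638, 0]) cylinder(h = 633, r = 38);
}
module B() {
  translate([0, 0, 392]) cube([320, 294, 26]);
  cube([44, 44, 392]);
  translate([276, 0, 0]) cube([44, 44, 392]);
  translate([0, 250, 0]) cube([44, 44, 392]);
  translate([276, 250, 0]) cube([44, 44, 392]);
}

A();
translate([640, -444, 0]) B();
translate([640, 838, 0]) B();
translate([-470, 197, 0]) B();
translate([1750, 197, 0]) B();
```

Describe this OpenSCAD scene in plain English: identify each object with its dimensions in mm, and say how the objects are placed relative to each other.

A is a table with a 1600×688 mm rectangular top, 48 mm thick, top surface at z = 681 mm, supported by four round legs of 76 mm diameter, each leg's bounding box inset 12 mm from the nearest pair of top edges, running from the floor.

B is a four-legged stool. The seat is 320×294 mm, 26 mm thick, top at z = 418 mm. It stands on four square legs, each 44×44 mm in cross-section, from z = 0 to the seat underside, each flush with a corner of the seat.

Four stools sit around the table at the −y, +y, −x, +x sides.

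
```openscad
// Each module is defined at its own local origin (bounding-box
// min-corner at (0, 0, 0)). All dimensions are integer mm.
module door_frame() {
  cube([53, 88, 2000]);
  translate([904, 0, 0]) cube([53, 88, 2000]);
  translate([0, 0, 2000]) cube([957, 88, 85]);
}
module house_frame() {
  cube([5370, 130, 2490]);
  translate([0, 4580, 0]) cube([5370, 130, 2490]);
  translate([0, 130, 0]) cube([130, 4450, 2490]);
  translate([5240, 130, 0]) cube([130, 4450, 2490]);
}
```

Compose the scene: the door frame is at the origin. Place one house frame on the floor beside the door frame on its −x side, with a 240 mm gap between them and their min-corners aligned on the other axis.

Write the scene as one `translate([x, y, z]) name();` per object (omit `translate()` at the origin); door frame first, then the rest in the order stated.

door_frame();
translate([-5610, 0, 0]) house_frame();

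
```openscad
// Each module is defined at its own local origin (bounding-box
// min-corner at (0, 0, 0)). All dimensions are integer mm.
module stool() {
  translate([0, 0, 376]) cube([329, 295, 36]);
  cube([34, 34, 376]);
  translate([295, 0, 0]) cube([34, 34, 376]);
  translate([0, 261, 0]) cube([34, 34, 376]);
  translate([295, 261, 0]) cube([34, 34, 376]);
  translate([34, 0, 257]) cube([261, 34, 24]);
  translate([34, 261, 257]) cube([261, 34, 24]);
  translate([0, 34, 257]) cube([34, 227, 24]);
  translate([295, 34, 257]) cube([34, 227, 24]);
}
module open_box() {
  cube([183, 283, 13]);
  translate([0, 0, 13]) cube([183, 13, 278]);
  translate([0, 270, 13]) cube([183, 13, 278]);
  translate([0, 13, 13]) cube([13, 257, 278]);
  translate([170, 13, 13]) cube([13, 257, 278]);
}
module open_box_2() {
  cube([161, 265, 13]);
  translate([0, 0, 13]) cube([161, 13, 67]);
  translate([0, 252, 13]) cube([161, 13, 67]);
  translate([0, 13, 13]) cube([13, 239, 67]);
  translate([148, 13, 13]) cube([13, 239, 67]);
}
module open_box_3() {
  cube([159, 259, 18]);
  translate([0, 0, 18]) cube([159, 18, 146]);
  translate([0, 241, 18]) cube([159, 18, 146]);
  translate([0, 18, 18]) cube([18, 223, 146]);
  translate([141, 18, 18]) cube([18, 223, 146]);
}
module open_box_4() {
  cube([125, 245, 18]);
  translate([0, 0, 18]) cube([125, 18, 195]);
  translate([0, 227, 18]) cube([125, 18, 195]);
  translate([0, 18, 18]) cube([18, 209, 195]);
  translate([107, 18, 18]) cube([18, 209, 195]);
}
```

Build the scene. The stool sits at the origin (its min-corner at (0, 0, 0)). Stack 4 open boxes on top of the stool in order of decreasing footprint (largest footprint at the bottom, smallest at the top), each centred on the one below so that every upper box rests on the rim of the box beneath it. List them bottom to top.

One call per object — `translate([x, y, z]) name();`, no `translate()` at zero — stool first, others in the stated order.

stool();
translate([73, 6, 412]) open_box();
translate([84, 15, 703]) open_box_2();
translate([85, 18, 783]) open_box_3();
translate([102, 25, 947]) open_box_4();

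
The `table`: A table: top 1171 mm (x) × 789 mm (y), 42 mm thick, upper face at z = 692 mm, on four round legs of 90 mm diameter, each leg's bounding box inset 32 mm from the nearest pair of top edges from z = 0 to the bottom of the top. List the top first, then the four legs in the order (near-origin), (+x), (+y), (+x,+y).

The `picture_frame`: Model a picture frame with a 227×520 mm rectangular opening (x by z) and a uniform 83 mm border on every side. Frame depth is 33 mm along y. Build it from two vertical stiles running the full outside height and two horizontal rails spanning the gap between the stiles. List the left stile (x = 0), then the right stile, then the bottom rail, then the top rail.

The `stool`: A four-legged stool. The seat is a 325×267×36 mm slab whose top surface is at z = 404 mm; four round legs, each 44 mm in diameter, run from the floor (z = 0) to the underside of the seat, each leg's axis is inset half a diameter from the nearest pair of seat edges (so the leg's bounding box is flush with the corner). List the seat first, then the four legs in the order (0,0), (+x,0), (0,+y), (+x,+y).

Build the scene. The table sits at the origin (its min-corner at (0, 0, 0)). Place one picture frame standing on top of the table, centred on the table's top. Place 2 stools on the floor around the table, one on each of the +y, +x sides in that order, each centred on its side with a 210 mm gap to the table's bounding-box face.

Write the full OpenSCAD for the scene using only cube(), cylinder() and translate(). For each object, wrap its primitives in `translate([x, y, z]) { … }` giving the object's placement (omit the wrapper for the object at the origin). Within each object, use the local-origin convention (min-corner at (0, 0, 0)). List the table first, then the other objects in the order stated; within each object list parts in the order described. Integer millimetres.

translate([0, 0, 650]) cube([1171, 789, 42]);
translate([77, 77, 0]) cylinder(h = 650, r = 45);
translate([1094, 77, 0]) cylinder(h = 650, r = 45);
translate([77, 712, 0]) cylinder(h = 650, r = 45);
translate([1094, 712, 0]) cylinder(h = 650, r = 45);
translate([389, 378, 692]) {
  cube([83, 33, 686]);
  translate([310, 0, 0]) cube([83, 33, 686]);
  translate([83, 0, 0]) cube([227, 33, 83]);
  translate([83, 0, 603]) cube([227, 33, 83]);
}
translate([423, 999, 0]) {
  translate([0, 0, 368]) cube([325, 267, 36]);
  translate([22, 22, 0]) cylinder(h = 368, r = 22);
  translate([303, 22, 0]) cylinder(h = 368, r = 22);
  translate([22, 245, 0]) cylinder(h = 368, r = 22);
  translate([303, 245, 0]) cylinder(h = 368, r = 22);
}
translate([1381, 261, 0]) {
  translate([0, 0, 368]) cube([325, 267, 36]);
  translate([22, 22, 0]) cylinder(h = 368, r = 22);
  translate([303, 22, 0]) cylinder(h = 368, r = 22);
  translate([22, 245, 0]) cylinder(h = 368, r = 22);
  translate([303, 245, 0]) cylinder(h = 368, r = 22);
}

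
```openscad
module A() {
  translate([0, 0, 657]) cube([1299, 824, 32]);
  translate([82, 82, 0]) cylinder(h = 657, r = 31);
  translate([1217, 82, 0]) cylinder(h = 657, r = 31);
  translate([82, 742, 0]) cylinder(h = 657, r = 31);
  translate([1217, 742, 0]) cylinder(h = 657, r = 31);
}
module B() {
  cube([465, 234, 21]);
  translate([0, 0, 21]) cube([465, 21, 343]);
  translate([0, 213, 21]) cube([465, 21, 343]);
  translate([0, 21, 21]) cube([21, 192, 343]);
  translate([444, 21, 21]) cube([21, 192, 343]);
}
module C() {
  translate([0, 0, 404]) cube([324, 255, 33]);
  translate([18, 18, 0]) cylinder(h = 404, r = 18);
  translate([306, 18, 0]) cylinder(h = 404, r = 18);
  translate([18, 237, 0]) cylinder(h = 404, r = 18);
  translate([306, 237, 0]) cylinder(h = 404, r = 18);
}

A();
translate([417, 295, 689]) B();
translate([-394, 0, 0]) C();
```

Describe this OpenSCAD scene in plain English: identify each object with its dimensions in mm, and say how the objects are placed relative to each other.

A is a rectangular dining table. The top is 1299×824×32 mm with its upper surface at z = 689 mm. It stands on four round legs of 62 mm diameter, each leg's bounding box inset 51 mm from the nearest pair of top edges, running from the floor to the underside of the top.

B is an open-topped rectangular box: outside dimensions 465×234×364 mm, with a uniform wall and base thickness of 21 mm. The base is a full 465×234 slab on the floor; four walls sit on top of the base. The front and back walls (the −y and +y sides) span the full width; the two side walls fit between them.

C is a four-legged stool. The seat is 324×255 mm, 33 mm thick, top at z = 437 mm. It stands on four round legs, each 36 mm in diameter, from z = 0 to the seat underside, each leg's axis is inset half a diameter from the nearest pair of seat edges (so the leg's bounding box is flush with the corner).

The open box is on top of the table, centred. The stool is on the floor beside the table on its −x side.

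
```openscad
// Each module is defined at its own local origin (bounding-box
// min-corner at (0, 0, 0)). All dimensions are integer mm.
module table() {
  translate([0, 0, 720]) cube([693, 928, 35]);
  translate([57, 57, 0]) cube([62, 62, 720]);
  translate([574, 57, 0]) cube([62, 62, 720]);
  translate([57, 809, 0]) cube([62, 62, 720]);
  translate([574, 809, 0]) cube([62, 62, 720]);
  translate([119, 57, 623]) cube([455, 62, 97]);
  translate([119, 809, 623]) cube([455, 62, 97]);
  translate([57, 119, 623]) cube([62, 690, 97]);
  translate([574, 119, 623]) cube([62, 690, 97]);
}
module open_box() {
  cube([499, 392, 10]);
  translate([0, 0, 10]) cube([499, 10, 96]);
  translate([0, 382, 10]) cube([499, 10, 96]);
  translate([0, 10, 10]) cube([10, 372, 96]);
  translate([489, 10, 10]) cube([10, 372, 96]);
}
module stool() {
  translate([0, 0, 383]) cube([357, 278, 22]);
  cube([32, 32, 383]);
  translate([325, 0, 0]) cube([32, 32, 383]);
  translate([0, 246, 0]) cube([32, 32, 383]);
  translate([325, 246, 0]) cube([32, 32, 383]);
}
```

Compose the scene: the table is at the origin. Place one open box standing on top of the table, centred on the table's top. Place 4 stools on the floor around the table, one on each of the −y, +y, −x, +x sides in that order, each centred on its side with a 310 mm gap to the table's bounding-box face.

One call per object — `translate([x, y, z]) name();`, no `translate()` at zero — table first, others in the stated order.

table();
translate([97, 268, 755]) open_box();
translate([168, -588, 0]) stool();
translate([168, 1238, 0]) stool();
translate([-667, 325, 0]) stool();
translate([1003, 325, 0]) stool();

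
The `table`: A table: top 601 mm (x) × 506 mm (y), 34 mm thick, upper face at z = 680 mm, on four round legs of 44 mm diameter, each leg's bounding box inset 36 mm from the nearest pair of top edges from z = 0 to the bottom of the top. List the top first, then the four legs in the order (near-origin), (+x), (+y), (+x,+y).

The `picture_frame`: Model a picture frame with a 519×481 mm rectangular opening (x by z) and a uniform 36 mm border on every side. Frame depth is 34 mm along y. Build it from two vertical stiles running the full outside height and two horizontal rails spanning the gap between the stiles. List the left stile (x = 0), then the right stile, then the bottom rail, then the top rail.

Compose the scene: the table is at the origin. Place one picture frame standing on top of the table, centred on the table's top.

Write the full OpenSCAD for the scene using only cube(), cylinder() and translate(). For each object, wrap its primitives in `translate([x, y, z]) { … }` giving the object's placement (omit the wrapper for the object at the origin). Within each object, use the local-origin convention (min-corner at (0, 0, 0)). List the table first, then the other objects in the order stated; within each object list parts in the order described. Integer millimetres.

translate([0, 0, 646]) cube([601, 506, 34]);
translate([58, 58, 0]) cylinder(h = 646, r = 22);
translate([543, 58, 0]) cylinder(h = 646, r = 22);
translate([58, 448, 0]) cylinder(h = 646, r = 22);
translate([543, 448, 0]) cylinder(h = 646, r = 22);
translate([5, 236, 680]) {
  cube([36, 34, 553]);
  translate([555, 0, 0]) cube([36, 34, 553]);
  translate([36, 0, 0]) cube([519, 34, 36]);
  translate([36, 0, 517]) cube([519, 34, 36]);
}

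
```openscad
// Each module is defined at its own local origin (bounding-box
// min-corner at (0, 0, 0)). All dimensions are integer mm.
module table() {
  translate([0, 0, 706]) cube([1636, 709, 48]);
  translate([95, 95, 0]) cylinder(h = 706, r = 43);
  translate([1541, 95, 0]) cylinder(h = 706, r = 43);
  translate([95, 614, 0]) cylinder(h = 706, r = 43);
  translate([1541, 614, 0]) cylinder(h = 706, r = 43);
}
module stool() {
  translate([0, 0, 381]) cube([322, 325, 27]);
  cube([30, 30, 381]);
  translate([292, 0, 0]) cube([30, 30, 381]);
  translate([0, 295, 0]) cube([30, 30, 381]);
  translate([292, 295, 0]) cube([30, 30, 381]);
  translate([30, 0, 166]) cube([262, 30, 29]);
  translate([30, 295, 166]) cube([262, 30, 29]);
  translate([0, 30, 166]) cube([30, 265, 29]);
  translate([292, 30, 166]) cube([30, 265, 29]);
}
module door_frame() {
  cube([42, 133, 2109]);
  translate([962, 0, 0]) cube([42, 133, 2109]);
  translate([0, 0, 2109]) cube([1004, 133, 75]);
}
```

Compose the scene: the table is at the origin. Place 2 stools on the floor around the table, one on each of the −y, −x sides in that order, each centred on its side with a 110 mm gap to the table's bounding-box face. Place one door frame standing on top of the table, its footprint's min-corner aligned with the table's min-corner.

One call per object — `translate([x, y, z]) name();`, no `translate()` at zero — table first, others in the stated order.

table();
translate([657, -435, 0]) stool();
translate([-432, 192, 0]) stool();
translate([0, 0, 754]) door_frame();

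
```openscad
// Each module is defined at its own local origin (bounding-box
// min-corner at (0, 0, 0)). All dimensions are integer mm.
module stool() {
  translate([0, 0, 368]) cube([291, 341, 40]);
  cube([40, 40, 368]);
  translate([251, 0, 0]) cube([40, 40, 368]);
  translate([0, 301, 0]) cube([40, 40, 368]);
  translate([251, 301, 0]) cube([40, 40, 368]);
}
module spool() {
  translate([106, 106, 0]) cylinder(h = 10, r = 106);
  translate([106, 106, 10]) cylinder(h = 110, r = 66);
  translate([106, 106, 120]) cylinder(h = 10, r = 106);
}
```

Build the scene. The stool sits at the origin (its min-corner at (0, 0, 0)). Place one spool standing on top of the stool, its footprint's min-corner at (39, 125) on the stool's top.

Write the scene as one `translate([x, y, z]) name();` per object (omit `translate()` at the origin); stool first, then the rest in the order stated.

stool();
translate([39, 125, 408]) spool();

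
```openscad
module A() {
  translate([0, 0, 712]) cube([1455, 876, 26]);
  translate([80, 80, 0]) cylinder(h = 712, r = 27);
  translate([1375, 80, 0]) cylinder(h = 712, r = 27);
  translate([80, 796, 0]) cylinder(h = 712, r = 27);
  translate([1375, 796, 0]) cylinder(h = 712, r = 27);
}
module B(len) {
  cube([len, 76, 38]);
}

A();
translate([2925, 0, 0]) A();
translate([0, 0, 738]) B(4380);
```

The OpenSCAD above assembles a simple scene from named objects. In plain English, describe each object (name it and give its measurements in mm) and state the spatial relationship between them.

A is a rectangular dining table. The top is 1455×876×26 mm with its upper surface at z = 738 mm. It stands on four round legs of 54 mm diameter, each leg's bounding box inset 53 mm from the nearest pair of top edges, running from the floor to the underside of the top.

B is a rectangular beam 4380 mm long (x), 76 mm deep (y), 38 mm thick (z).

The beam spans the tops of two tables placed 1470 mm apart, resting at z = 738 mm.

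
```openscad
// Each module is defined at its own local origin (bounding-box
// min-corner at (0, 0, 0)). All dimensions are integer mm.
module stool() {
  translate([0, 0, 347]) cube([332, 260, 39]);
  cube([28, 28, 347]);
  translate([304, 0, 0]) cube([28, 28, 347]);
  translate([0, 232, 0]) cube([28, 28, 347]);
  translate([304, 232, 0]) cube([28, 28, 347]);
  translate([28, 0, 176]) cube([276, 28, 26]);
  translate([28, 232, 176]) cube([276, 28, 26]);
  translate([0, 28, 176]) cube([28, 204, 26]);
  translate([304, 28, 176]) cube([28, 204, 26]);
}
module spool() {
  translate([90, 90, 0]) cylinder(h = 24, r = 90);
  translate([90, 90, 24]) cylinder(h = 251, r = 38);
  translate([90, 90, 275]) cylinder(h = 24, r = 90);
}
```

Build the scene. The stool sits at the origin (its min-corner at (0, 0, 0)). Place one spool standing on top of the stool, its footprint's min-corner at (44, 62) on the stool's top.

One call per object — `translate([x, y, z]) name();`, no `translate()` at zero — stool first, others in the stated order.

stool();
translate([44, 62, 386]) spool();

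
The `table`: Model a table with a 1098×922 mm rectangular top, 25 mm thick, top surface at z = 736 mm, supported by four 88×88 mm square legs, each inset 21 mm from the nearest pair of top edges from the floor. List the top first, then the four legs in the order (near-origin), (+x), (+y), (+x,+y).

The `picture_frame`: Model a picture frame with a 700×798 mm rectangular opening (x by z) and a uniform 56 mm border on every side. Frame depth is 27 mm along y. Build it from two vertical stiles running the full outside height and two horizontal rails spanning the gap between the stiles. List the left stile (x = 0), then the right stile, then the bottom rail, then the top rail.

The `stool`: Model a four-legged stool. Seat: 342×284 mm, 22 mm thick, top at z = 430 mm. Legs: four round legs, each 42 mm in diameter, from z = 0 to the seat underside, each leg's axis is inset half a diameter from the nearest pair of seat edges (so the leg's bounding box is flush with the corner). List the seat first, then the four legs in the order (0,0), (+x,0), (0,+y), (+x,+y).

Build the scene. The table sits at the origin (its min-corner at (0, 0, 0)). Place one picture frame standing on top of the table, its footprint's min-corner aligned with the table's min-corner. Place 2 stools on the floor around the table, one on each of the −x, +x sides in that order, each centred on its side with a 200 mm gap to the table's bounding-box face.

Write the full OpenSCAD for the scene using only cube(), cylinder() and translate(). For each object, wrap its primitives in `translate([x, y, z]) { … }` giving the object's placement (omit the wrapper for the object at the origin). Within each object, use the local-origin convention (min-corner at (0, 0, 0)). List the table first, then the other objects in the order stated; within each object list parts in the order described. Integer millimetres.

translate([0, 0, 711]) cube([1098, 922, 25]);
translate([21, 21, 0]) cube([88, 88, 711]);
translate([989, 21, 0]) cube([88, 88, 711]);
translate([21, 813, 0]) cube([88, 88, 711]);
translate([989, 813, 0]) cube([88, 88, 711]);
translate([0, 0, 736]) {
  cube([56, 27, 910]);
  translate([756, 0, 0]) cube([56, 27, 910]);
  translate([56, 0, 0]) cube([700, 27, 56]);
  translate([56, 0, 854]) cube([700, 27, 56]);
}
translate([-542, 319, 0]) {
  translate([0, 0, 408]) cube([342, 284, 22]);
  translate([21, 21, 0]) cylinder(h = 408, r = 21);
  translate([321, 21, 0]) cylinder(h = 408, r = 21);
  translate([21, 263, 0]) cylinder(h = 408, r = 21);
  translate([321, 263, 0]) cylinder(h = 408, r = 21);
}
translate([1298, 319, 0]) {
  translate([0, 0, 408]) cube([342, 284, 22]);
  translate([21, 21, 0]) cylinder(h = 408, r = 21);
  translate([321, 21, 0]) cylinder(h = 408, r = 21);
  translate([21, 263, 0]) cylinder(h = 408, r = 21);
  translate([321, 263, 0]) cylinder(h = 408, r = 21);
}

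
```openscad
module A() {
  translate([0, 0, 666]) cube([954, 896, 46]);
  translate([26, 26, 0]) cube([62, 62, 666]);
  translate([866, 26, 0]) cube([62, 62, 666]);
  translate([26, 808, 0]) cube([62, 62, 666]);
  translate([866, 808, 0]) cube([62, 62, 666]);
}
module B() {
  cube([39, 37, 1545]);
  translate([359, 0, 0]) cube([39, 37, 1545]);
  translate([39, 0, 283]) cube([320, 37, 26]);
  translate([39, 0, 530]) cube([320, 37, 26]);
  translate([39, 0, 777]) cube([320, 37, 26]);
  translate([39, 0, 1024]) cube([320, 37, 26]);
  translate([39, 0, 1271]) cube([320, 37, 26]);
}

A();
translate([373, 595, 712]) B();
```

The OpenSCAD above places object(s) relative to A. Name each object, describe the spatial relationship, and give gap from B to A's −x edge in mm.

The ladder's min-x is at 373; the table's min-x is 0; gap = 373 mm.

A is a table. B is a ladder. The ladder is on top of the table. The gap from the ladder to the table's −x edge is 373 mm.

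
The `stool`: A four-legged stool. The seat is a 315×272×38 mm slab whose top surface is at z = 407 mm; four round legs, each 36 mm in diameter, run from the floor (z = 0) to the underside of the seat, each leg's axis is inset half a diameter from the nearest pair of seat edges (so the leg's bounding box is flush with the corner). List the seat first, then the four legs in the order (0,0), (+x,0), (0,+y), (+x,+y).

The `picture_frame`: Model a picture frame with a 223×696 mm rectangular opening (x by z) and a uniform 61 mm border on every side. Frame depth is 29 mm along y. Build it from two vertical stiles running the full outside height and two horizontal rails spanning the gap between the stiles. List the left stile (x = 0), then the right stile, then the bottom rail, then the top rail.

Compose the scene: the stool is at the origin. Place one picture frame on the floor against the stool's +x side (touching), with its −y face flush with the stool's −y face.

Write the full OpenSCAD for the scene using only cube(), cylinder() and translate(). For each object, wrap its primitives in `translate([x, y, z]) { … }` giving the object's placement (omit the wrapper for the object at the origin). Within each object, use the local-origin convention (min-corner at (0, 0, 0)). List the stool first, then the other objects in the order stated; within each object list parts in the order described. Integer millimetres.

translate([0, 0, 369]) cube([315, 272, 38]);
translate([18, 18, 0]) cylinder(h = 369, r = 18);
translate([297, 18, 0]) cylinder(h = 369, r = 18);
translate([18, 254, 0]) cylinder(h = 369, r = 18);
translate([297, 254, 0]) cylinder(h = 369, r = 18);
translate([315, 0, 0]) {
  cube([61, 29, 818]);
  translate([284, 0, 0]) cube([61, 29, 818]);
  translate([61, 0, 0]) cube([223, 29, 61]);
  translate([61, 0, 757]) cube([223, 29, 61]);
}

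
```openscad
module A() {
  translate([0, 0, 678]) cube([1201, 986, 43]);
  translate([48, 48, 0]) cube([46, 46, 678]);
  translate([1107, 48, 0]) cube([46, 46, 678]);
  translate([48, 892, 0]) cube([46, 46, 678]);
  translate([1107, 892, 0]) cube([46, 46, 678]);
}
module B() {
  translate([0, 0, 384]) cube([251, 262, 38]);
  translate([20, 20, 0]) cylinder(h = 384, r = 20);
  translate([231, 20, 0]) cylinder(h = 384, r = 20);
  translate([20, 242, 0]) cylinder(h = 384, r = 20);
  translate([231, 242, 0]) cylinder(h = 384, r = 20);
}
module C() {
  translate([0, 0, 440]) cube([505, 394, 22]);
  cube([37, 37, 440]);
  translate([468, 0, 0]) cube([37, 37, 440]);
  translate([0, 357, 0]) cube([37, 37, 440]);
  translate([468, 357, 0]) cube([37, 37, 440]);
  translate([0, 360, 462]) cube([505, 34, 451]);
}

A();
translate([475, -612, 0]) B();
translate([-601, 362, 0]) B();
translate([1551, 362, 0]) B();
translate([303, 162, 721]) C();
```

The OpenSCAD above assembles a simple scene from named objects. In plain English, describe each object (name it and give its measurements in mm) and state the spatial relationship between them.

A is a table with a 1201×986 mm rectangular top, 43 mm thick, top surface at z = 721 mm, supported by four 46×46 mm square legs, each inset 48 mm from the nearest pair of top edges, running from the floor.

B is a simple wooden stool: a rectangular seat 251 mm (x) by 262 mm (y), 38 mm thick, top face at z = 422 mm, on four round legs, each 40 mm in diameter. The legs rest on z = 0, each leg's axis is inset half a diameter from the nearest pair of seat edges (so the leg's bounding box is flush with the corner).

C is a chair: 505×394 mm seat, 22 mm thick, top at z = 462 mm, on four 37 mm square corner legs flush with the seat edges. A 34 mm thick backrest slab spans the full seat width, extending 451 mm above the seat top, its back face flush with the seat's +y edge.

Three stools sit around the table at the −y, −x, +x sides. The chair is on top of the table.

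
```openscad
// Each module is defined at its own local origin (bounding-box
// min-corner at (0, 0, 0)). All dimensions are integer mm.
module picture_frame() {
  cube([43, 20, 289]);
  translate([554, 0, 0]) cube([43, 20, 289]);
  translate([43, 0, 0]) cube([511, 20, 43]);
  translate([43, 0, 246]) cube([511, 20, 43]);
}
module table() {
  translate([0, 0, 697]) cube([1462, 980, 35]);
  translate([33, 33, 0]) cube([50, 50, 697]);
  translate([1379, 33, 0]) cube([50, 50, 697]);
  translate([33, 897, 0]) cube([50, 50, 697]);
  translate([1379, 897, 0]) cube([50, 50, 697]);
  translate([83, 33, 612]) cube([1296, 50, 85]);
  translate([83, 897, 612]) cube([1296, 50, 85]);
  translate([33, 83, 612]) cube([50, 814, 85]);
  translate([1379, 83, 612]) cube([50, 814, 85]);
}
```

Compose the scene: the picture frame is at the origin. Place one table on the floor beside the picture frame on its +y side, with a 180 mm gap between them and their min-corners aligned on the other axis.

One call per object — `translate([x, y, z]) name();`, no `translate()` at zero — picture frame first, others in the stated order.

picture_frame();
translate([0, 200, 0]) table();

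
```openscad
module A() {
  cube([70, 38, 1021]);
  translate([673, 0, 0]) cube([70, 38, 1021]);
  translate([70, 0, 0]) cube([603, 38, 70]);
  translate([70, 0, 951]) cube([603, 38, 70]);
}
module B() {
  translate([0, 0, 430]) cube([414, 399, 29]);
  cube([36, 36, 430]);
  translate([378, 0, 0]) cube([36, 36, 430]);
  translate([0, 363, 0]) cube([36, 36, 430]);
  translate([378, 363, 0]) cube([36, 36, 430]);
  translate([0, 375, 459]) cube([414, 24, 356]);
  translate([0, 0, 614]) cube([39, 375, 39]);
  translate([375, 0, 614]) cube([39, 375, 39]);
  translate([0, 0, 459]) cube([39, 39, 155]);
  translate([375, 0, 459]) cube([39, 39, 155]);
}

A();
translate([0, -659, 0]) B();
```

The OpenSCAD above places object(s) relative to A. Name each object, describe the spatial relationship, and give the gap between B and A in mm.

The chair's nearest face is 260 mm from the picture frame's −y face.

A is a picture frame. B is a chair. The chair is on the floor beside the picture frame on its −y side. The gap between the chair and the picture frame is 260 mm.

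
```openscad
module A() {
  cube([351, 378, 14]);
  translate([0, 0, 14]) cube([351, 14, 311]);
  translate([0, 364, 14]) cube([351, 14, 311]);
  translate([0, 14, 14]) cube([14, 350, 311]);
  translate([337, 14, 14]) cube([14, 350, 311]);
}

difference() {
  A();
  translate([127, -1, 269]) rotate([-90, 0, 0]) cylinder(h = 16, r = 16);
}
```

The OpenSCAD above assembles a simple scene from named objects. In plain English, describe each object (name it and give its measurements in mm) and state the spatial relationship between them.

A is an open-topped rectangular box: outside dimensions 351×378×325 mm, with a uniform wall and base thickness of 14 mm. The base is a full 351×378 slab on the floor; four walls sit on top of the base. The front and back walls (the −y and +y sides) span the full width; the two side walls fit between them.

The open box has a circular hole of radius 16 mm through its front wall, centred at (x = 127, z = 269).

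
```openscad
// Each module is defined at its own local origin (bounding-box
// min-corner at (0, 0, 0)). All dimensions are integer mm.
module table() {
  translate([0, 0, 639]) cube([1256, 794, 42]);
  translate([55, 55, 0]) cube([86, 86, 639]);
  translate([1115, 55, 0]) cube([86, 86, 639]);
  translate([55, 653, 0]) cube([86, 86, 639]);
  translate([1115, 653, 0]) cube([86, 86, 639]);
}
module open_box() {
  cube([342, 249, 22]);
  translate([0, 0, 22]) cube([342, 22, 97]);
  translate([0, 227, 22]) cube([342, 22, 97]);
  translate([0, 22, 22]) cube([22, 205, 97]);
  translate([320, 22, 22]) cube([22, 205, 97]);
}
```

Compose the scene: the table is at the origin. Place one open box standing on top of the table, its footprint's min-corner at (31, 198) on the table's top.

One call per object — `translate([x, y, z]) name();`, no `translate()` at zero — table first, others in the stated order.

table();
translate([31, 198, 681]) open_box();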